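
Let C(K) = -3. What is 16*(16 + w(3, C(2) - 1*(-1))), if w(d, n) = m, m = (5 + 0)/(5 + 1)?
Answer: 808/3 ≈ 269.33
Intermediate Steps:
m = ⅚ (m = 5/6 = 5*(⅙) = ⅚ ≈ 0.83333)
w(d, n) = ⅚
16*(16 + w(3, C(2) - 1*(-1))) = 16*(16 + ⅚) = 16*(101/6) = 808/3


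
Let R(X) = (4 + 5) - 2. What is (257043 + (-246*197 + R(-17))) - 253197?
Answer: -44609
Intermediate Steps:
R(X) = 7 (R(X) = 9 - 2 = 7)
(257043 + (-246*197 + R(-17))) - 253197 = (257043 + (-246*197 + 7)) - 253197 = (257043 + (-48462 + 7)) - 253197 = (257043 - 48455) - 253197 = 208588 - 253197 = -44609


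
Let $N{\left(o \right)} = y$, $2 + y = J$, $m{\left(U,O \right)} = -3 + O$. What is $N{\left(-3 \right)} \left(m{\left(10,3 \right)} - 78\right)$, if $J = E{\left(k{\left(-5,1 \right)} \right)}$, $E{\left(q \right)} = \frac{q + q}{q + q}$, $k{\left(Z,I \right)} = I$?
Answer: $78$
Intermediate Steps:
$E{\left(q \right)} = 1$ ($E{\left(q \right)} = \frac{2 q}{2 q} = 2 q \frac{1}{2 q} = 1$)
$J = 1$
$y = -1$ ($y = -2 + 1 = -1$)
$N{\left(o \right)} = -1$
$N{\left(-3 \right)} \left(m{\left(10,3 \right)} - 78\right) = - (\left(-3 + 3\right) - 78) = - (0 - 78) = \left(-1\right) \left(-78\right) = 78$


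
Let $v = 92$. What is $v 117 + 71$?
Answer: $10835$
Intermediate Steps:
$v 117 + 71 = 92 \cdot 117 + 71 = 10764 + 71 = 10835$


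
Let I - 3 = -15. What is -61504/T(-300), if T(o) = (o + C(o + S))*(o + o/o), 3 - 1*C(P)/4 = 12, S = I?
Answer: -3844/6279 ≈ -0.61220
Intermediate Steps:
I = -12 (I = 3 - 15 = -12)
S = -12
C(P) = -36 (C(P) = 12 - 4*12 = 12 - 48 = -36)
T(o) = (1 + o)*(-36 + o) (T(o) = (o - 36)*(o + o/o) = (-36 + o)*(o + 1) = (-36 + o)*(1 + o) = (1 + o)*(-36 + o))
-61504/T(-300) = -61504/(-36 + (-300)² - 35*(-300)) = -61504/(-36 + 90000 + 10500) = -61504/100464 = -61504*1/100464 = -3844/6279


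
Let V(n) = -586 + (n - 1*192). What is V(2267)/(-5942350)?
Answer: -1489/5942350 ≈ -0.00025057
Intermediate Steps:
V(n) = -778 + n (V(n) = -586 + (n - 192) = -586 + (-192 + n) = -778 + n)
V(2267)/(-5942350) = (-778 + 2267)/(-5942350) = 1489*(-1/5942350) = -1489/5942350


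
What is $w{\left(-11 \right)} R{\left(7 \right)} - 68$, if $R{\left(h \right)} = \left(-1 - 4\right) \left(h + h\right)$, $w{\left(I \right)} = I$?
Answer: $702$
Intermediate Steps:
$R{\left(h \right)} = - 10 h$ ($R{\left(h \right)} = - 5 \cdot 2 h = - 10 h$)
$w{\left(-11 \right)} R{\left(7 \right)} - 68 = - 11 \left(\left(-10\right) 7\right) - 68 = \left(-11\right) \left(-70\right) - 68 = 770 - 68 = 702$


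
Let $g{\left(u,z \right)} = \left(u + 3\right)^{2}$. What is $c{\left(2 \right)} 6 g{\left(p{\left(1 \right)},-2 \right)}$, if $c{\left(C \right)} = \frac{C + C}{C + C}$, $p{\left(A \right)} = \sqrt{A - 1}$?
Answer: $54$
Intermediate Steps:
$p{\left(A \right)} = \sqrt{-1 + A}$
$g{\left(u,z \right)} = \left(3 + u\right)^{2}$
$c{\left(C \right)} = 1$ ($c{\left(C \right)} = \frac{2 C}{2 C} = 2 C \frac{1}{2 C} = 1$)
$c{\left(2 \right)} 6 g{\left(p{\left(1 \right)},-2 \right)} = 1 \cdot 6 \left(3 + \sqrt{-1 + 1}\right)^{2} = 6 \left(3 + \sqrt{0}\right)^{2} = 6 \left(3 + 0\right)^{2} = 6 \cdot 3^{2} = 6 \cdot 9 = 54$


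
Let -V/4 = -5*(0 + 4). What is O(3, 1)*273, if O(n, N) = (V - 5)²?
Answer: 1535625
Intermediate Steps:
V = 80 (V = -(-20)*(0 + 4) = -(-20)*4 = -4*(-20) = 80)
O(n, N) = 5625 (O(n, N) = (80 - 5)² = 75² = 5625)
O(3, 1)*273 = 5625*273 = 1535625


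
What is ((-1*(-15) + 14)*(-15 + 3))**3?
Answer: -42144192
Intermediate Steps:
((-1*(-15) + 14)*(-15 + 3))**3 = ((15 + 14)*(-12))**3 = (29*(-12))**3 = (-348)**3 = -42144192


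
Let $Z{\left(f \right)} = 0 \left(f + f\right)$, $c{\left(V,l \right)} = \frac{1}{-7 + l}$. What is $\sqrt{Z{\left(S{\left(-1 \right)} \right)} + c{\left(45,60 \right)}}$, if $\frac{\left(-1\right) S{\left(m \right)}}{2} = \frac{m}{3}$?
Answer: $\frac{\sqrt{53}}{53} \approx 0.13736$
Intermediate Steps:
$S{\left(m \right)} = - \frac{2 m}{3}$ ($S{\left(m \right)} = - 2 \frac{m}{3} = - \frac{2 m}{3}$)
$Z{\left(f \right)} = 0$ ($Z{\left(f \right)} = 0 \cdot 2 f = 0$)
$\sqrt{Z{\left(S{\left(-1 \right)} \right)} + c{\left(45,60 \right)}} = \sqrt{0 + \frac{1}{-7 + 60}} = \sqrt{0 + \frac{1}{53}} = \sqrt{\frac{1}{53}} = \frac{\sqrt{53}}{53}$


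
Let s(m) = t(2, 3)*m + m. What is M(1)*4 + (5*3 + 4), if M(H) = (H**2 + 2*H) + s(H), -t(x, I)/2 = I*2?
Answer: -13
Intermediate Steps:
t(x, I) = -4*I (t(x, I) = -2*I*2 = -4*I)
s(m) = -11*m (s(m) = (-4*3)*m + m = -12*m + m = -11*m)
M(H) = H**2 - 9*H (M(H) = (H**2 + 2*H) - 11*H = H**2 - 9*H)
M(1)*4 + (5*3 + 4) = (1*(-9 + 1))*4 + (5*3 + 4) = (1*(-8))*4 + (15 + 4) = -8*4 + 19 = -32 + 19 = -13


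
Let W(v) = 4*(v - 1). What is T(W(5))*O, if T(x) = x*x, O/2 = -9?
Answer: -4608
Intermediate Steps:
O = -18 (O = 2*(-9) = -18)
W(v) = -4 + 4*v (W(v) = 4*(-1 + v) = -4 + 4*v)
T(x) = x²
T(W(5))*O = (-4 + 4*5)²*(-18) = (-4 + 20)²*(-18) = 16²*(-18) = 256*(-18) = -4608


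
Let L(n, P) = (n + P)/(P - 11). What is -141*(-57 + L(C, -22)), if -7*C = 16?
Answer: 610859/77 ≈ 7933.2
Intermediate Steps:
C = -16/7 (C = -⅐*16 = -16/7 ≈ -2.2857)
L(n, P) = (P + n)/(-11 + P)
-141*(-57 + L(C, -22)) = -141*(-57 + (-22 - 16/7)/(-11 - 22)) = -141*(-57 - 170/7/(-33)) = -141*(-57 - 1/33*(-170/7)) = -141*(-57 + 170/231) = -141*(-12997/231) = 610859/77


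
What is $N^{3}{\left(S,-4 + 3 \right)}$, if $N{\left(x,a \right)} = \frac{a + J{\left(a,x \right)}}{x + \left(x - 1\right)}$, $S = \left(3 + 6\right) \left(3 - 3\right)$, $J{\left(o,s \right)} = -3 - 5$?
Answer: $729$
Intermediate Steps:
$J{\left(o,s \right)} = -8$ ($J{\left(o,s \right)} = -3 - 5 = -8$)
$S = 0$ ($S = 9 \cdot 0 = 0$)
$N{\left(x,a \right)} = \frac{-8 + a}{-1 + 2 x}$ ($N{\left(x,a \right)} = \frac{a - 8}{x + \left(x - 1\right)} = \frac{-8 + a}{x + \left(-1 + x\right)} = \frac{-8 + a}{-1 + 2 x}$)
$N^{3}{\left(S,-4 + 3 \right)} = \left(\frac{-8 + \left(-4 + 3\right)}{-1 + 2 \cdot 0}\right)^{3} = \left(\frac{-8 - 1}{-1 + 0}\right)^{3} = \left(\frac{1}{-1} \left(-9\right)\right)^{3} = \left(\left(-1\right) \left(-9\right)\right)^{3} = 9^{3} = 729$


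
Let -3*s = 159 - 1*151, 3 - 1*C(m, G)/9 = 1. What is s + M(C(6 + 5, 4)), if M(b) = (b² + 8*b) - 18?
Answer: 1342/3 ≈ 447.33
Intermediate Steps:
C(m, G) = 18 (C(m, G) = 27 - 9*1 = 27 - 9 = 18)
s = -8/3 (s = -(159 - 1*151)/3 = -(159 - 151)/3 = -⅓*8 = -8/3 ≈ -2.6667)
M(b) = -18 + b² + 8*b
s + M(C(6 + 5, 4)) = -8/3 + (-18 + 18² + 8*18) = -8/3 + (-18 + 324 + 144) = -8/3 + 450 = 1342/3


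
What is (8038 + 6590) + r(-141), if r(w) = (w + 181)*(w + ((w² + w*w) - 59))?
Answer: 1597108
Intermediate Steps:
r(w) = (181 + w)*(-59 + w + 2*w²) (r(w) = (181 + w)*(w + ((w² + w²) - 59)) = (181 + w)*(w + (2*w² - 59)) = (181 + w)*(w + (-59 + 2*w²)) = (181 + w)*(-59 + w + 2*w²))
(8038 + 6590) + r(-141) = (8038 + 6590) + (-10679 + 2*(-141)³ + 122*(-141) + 363*(-141)²) = 14628 + (-10679 + 2*(-2803221) - 17202 + 363*19881) = 14628 + (-10679 - 5606442 - 17202 + 7216803) = 14628 + 1582480 = 1597108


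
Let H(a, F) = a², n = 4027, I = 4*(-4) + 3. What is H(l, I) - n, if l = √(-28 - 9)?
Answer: -4064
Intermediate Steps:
I = -13 (I = -16 + 3 = -13)
l = I*√37 (l = √(-37) = I*√37 ≈ 6.0828*I)
H(l, I) - n = (I*√37)² - 1*4027 = -37 - 4027 = -4064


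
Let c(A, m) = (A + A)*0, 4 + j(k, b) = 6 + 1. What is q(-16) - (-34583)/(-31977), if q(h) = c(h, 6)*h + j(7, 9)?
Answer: 61348/31977 ≈ 1.9185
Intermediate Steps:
j(k, b) = 3 (j(k, b) = -4 + (6 + 1) = -4 + 7 = 3)
c(A, m) = 0 (c(A, m) = (2*A)*0 = 0)
q(h) = 3 (q(h) = 0*h + 3 = 0 + 3 = 3)
q(-16) - (-34583)/(-31977) = 3 - (-34583)/(-31977) = 3 - (-34583)*(-1)/31977 = 3 - 1*34583/31977 = 3 - 34583/31977 = 61348/31977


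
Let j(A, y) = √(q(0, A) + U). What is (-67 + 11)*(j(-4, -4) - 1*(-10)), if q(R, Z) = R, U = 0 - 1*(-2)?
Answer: -560 - 56*√2 ≈ -639.20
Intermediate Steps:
U = 2 (U = 0 + 2 = 2)
j(A, y) = √2 (j(A, y) = √(0 + 2) = √2)
(-67 + 11)*(j(-4, -4) - 1*(-10)) = (-67 + 11)*(√2 - 1*(-10)) = -56*(√2 + 10) = -56*(10 + √2) = -560 - 56*√2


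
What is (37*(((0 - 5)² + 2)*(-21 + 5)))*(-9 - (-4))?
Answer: 79920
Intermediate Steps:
(37*(((0 - 5)² + 2)*(-21 + 5)))*(-9 - (-4)) = (37*(((-5)² + 2)*(-16)))*(-9 - 1*(-4)) = (37*((25 + 2)*(-16)))*(-9 + 4) = (37*(27*(-16)))*(-5) = (37*(-432))*(-5) = -15984*(-5) = 79920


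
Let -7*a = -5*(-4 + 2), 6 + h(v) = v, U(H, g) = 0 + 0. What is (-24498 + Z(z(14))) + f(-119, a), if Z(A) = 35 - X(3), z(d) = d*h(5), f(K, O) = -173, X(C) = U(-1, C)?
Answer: -24636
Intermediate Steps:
U(H, g) = 0
X(C) = 0
h(v) = -6 + v
a = -10/7 (a = -(-5)*(-4 + 2)/7 = -(-5)*(-2)/7 = -⅐*10 = -10/7 ≈ -1.4286)
z(d) = -d (z(d) = d*(-6 + 5) = d*(-1) = -d)
Z(A) = 35 (Z(A) = 35 - 1*0 = 35 + 0 = 35)
(-24498 + Z(z(14))) + f(-119, a) = (-24498 + 35) - 173 = -24463 - 173 = -24636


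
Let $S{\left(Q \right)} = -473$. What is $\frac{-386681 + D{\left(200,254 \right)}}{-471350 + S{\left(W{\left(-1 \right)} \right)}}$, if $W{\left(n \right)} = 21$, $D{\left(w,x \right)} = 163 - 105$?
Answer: $\frac{386623}{471823} \approx 0.81942$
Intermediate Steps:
$D{\left(w,x \right)} = 58$
$\frac{-386681 + D{\left(200,254 \right)}}{-471350 + S{\left(W{\left(-1 \right)} \right)}} = \frac{-386681 + 58}{-471350 - 473} = - \frac{386623}{-471823} = \left(-386623\right) \left(- \frac{1}{471823}\right) = \frac{386623}{471823}$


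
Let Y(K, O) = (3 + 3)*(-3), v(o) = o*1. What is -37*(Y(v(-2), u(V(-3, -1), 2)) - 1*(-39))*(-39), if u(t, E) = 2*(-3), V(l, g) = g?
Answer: 30303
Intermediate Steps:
v(o) = o
u(t, E) = -6
Y(K, O) = -18 (Y(K, O) = 6*(-3) = -18)
-37*(Y(v(-2), u(V(-3, -1), 2)) - 1*(-39))*(-39) = -37*(-18 - 1*(-39))*(-39) = -37*(-18 + 39)*(-39) = -37*21*(-39) = -777*(-39) = 30303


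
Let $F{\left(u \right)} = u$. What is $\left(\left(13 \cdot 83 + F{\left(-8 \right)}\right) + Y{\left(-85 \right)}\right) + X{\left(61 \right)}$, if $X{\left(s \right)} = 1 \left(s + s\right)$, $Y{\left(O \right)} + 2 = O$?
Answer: $1106$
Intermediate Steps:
$Y{\left(O \right)} = -2 + O$
$X{\left(s \right)} = 2 s$ ($X{\left(s \right)} = 1 \cdot 2 s = 2 s$)
$\left(\left(13 \cdot 83 + F{\left(-8 \right)}\right) + Y{\left(-85 \right)}\right) + X{\left(61 \right)} = \left(\left(13 \cdot 83 - 8\right) - 87\right) + 2 \cdot 61 = \left(\left(1079 - 8\right) - 87\right) + 122 = \left(1071 - 87\right) + 122 = 984 + 122 = 1106$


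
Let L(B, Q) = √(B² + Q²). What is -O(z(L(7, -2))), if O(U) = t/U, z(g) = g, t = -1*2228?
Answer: 2228*√53/53 ≈ 306.04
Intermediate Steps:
t = -2228
O(U) = -2228/U
-O(z(L(7, -2))) = -(-2228)/(√(7² + (-2)²)) = -(-2228)/(√(49 + 4)) = -(-2228)/(√53) = -(-2228)*√53/53 = 2228*√53/53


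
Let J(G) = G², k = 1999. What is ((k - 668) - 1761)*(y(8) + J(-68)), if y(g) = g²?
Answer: -2015840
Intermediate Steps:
((k - 668) - 1761)*(y(8) + J(-68)) = ((1999 - 668) - 1761)*(8² + (-68)²) = (1331 - 1761)*(64 + 4624) = -430*4688 = -2015840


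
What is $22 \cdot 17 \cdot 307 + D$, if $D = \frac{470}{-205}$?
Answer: $\frac{4707444}{41} \approx 1.1482 \cdot 10^{5}$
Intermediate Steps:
$D = - \frac{94}{41}$ ($D = 470 \left(- \frac{1}{205}\right) = - \frac{94}{41} \approx -2.2927$)
$22 \cdot 17 \cdot 307 + D = 22 \cdot 17 \cdot 307 - \frac{94}{41} = 374 \cdot 307 - \frac{94}{41} = 114818 - \frac{94}{41} = \frac{4707444}{41}$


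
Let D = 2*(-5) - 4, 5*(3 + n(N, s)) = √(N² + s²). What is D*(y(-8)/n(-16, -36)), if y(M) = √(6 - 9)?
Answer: -1050*I*√3/1327 - 280*I*√291/1327 ≈ -4.9699*I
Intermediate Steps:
y(M) = I*√3 (y(M) = √(-3) = I*√3)
n(N, s) = -3 + √(N² + s²)/5
D = -14 (D = -10 - 4 = -14)
D*(y(-8)/n(-16, -36)) = -14*I*√3/(-3 + √((-16)² + (-36)²)/5) = -14*I*√3/(-3 + √(256 + 1296)/5) = -14*I*√3/(-3 + √1552/5) = -14*I*√3/(-3 + (4*√97)/5) = -14*I*√3/(-3 + 4*√97/5)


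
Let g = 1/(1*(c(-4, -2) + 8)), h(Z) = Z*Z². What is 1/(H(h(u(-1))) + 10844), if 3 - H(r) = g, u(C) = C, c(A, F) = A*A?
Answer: 24/260327 ≈ 9.2192e-5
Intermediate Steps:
c(A, F) = A²
h(Z) = Z³
g = 1/24 (g = 1/(1*((-4)² + 8)) = 1/(1*(16 + 8)) = 1/(1*24) = 1/24 ≈ 0.041667)
H(r) = 71/24 (H(r) = 3 - 1*1/24 = 3 - 1/24 = 71/24)
1/(H(h(u(-1))) + 10844) = 1/(71/24 + 10844) = 1/(260327/24) = 24/260327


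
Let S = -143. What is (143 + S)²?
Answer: 0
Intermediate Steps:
(143 + S)² = (143 - 143)² = 0² = 0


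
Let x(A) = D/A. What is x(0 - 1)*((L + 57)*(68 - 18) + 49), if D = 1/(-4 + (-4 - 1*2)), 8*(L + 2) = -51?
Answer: 9921/40 ≈ 248.02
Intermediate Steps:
L = -67/8 (L = -2 + (1/8)*(-51) = -2 - 51/8 = -67/8 ≈ -8.3750)
D = -1/10 (D = 1/(-4 + (-4 - 2)) = 1/(-4 - 6) = 1/(-10) = -1/10 ≈ -0.10000)
x(A) = -1/(10*A)
x(0 - 1)*((L + 57)*(68 - 18) + 49) = (-1/(10*(0 - 1)))*((-67/8 + 57)*(68 - 18) + 49) = (-1/10/(-1))*((389/8)*50 + 49) = (-1/10*(-1))*(9725/4 + 49) = (1/10)*(9921/4) = 9921/40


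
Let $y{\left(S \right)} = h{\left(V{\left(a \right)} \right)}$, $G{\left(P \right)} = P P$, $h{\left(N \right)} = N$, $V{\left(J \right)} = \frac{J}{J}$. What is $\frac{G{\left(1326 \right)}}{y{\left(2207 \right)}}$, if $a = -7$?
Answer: $1758276$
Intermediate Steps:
$V{\left(J \right)} = 1$
$G{\left(P \right)} = P^{2}$
$y{\left(S \right)} = 1$
$\frac{G{\left(1326 \right)}}{y{\left(2207 \right)}} = \frac{1326^{2}}{1} = 1758276 \cdot 1 = 1758276$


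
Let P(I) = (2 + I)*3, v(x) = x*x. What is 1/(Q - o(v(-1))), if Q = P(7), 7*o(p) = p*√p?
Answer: 7/188 ≈ 0.037234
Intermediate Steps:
v(x) = x²
o(p) = p^(3/2)/7 (o(p) = (p*√p)/7 = p^(3/2)/7)
P(I) = 6 + 3*I
Q = 27 (Q = 6 + 3*7 = 6 + 21 = 27)
1/(Q - o(v(-1))) = 1/(27 - ((-1)²)^(3/2)/7) = 1/(27 - 1^(3/2)/7) = 1/(27 - 1/7) = 1/(27 - 1*⅐) = 1/(27 - ⅐) = 1/(188/7) = 7/188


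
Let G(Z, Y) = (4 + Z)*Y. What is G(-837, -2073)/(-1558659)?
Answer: -575603/519553 ≈ -1.1079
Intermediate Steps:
G(Z, Y) = Y*(4 + Z)
G(-837, -2073)/(-1558659) = -2073*(4 - 837)/(-1558659) = -2073*(-833)*(-1/1558659) = 1726809*(-1/1558659) = -575603/519553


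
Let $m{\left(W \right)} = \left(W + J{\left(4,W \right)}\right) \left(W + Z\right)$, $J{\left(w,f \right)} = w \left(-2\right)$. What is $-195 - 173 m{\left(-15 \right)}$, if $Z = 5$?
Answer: $-39985$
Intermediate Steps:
$J{\left(w,f \right)} = - 2 w$
$m{\left(W \right)} = \left(-8 + W\right) \left(5 + W\right)$ ($m{\left(W \right)} = \left(W - 8\right) \left(W + 5\right) = \left(W - 8\right) \left(5 + W\right) = \left(-8 + W\right) \left(5 + W\right)$)
$-195 - 173 m{\left(-15 \right)} = -195 - 173 \left(-40 + \left(-15\right)^{2} - -45\right) = -195 - 173 \left(-40 + 225 + 45\right) = -195 - 39790 = -39985$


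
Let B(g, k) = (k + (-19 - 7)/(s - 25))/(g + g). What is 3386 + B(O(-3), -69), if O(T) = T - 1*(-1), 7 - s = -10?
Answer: 54439/16 ≈ 3402.4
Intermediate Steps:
s = 17 (s = 7 - 1*(-10) = 7 + 10 = 17)
O(T) = 1 + T (O(T) = T + 1 = 1 + T)
B(g, k) = (13/4 + k)/(2*g) (B(g, k) = (k + (-19 - 7)/(17 - 25))/(g + g) = (k - 26/(-8))/((2*g)) = (k - 26*(-⅛))*(1/(2*g)) = (k + 13/4)*(1/(2*g)) = (13/4 + k)*(1/(2*g)) = (13/4 + k)/(2*g))
3386 + B(O(-3), -69) = 3386 + (13 + 4*(-69))/(8*(1 - 3)) = 3386 + (⅛)*(13 - 276)/(-2) = 3386 + (⅛)*(-½)*(-263) = 3386 + 263/16 = 54439/16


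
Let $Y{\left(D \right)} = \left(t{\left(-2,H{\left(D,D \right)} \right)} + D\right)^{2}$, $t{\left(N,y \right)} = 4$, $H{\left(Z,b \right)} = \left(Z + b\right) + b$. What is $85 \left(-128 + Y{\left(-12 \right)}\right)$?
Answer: $-5440$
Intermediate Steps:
$H{\left(Z,b \right)} = Z + 2 b$
$Y{\left(D \right)} = \left(4 + D\right)^{2}$
$85 \left(-128 + Y{\left(-12 \right)}\right) = 85 \left(-128 + \left(4 - 12\right)^{2}\right) = 85 \left(-128 + \left(-8\right)^{2}\right) = 85 \left(-128 + 64\right) = 85 \left(-64\right) = -5440$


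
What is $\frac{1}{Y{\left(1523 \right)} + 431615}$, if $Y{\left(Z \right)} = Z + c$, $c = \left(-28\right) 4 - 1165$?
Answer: $\frac{1}{431861} \approx 2.3156 \cdot 10^{-6}$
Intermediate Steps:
$c = -1277$ ($c = -112 - 1165 = -1277$)
$Y{\left(Z \right)} = -1277 + Z$ ($Y{\left(Z \right)} = Z - 1277 = -1277 + Z$)
$\frac{1}{Y{\left(1523 \right)} + 431615} = \frac{1}{\left(-1277 + 1523\right) + 431615} = \frac{1}{246 + 431615} = \frac{1}{431861}$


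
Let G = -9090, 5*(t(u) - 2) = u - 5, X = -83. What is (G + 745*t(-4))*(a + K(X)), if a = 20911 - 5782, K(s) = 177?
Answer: -136850946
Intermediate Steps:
t(u) = 1 + u/5 (t(u) = 2 + (u - 5)/5 = 2 + (-5 + u)/5 = 2 + (-1 + u/5) = 1 + u/5)
a = 15129
(G + 745*t(-4))*(a + K(X)) = (-9090 + 745*(1 + (1/5)*(-4)))*(15129 + 177) = (-9090 + 745*(1 - 4/5))*15306 = (-9090 + 745*(1/5))*15306 = (-9090 + 149)*15306 = -8941*15306 = -136850946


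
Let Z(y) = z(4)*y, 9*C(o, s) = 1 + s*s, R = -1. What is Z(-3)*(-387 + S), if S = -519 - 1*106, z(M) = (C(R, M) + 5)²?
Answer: 3890128/27 ≈ 1.4408e+5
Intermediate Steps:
C(o, s) = ⅑ + s²/9 (C(o, s) = (1 + s*s)/9 = (1 + s²)/9 = ⅑ + s²/9)
z(M) = (46/9 + M²/9)² (z(M) = ((⅑ + M²/9) + 5)² = (46/9 + M²/9)²)
Z(y) = 3844*y/81 (Z(y) = ((46 + 4²)²/81)*y = ((46 + 16)²/81)*y = ((1/81)*62²)*y = ((1/81)*3844)*y = 3844*y/81)
S = -625 (S = -519 - 106 = -625)
Z(-3)*(-387 + S) = ((3844/81)*(-3))*(-387 - 625) = -3844/27*(-1012) = 3890128/27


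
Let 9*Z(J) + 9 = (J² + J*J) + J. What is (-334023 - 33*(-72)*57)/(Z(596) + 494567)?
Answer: -1787319/5162122 ≈ -0.34624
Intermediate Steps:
Z(J) = -1 + J/9 + 2*J²/9 (Z(J) = -1 + ((J² + J*J) + J)/9 = -1 + ((J² + J²) + J)/9 = -1 + (2*J² + J)/9 = -1 + (J + 2*J²)/9 = -1 + (J/9 + 2*J²/9) = -1 + J/9 + 2*J²/9)
(-334023 - 33*(-72)*57)/(Z(596) + 494567) = (-334023 - 33*(-72)*57)/((-1 + (⅑)*596 + (2/9)*596²) + 494567) = (-334023 + 2376*57)/((-1 + 596/9 + (2/9)*355216) + 494567) = (-334023 + 135432)/((-1 + 596/9 + 710432/9) + 494567) = -198591/(711019/9 + 494567) = -198591/5162122/9 = -198591*9/5162122 = -1787319/5162122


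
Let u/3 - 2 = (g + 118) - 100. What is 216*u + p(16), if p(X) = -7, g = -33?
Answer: -8431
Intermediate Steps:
u = -39 (u = 6 + 3*((-33 + 118) - 100) = 6 + 3*(85 - 100) = 6 + 3*(-15) = 6 - 45 = -39)
216*u + p(16) = 216*(-39) - 7 = -8424 - 7 = -8431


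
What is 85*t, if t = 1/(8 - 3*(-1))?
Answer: 85/11 ≈ 7.7273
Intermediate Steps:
t = 1/11 (t = 1/(8 + 3) = 1/11 ≈ 0.090909)
85*t = 85*(1/11) = 85/11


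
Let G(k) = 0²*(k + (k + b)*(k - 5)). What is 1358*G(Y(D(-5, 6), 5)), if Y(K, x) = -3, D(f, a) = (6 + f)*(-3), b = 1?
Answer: 0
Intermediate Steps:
D(f, a) = -18 - 3*f
G(k) = 0 (G(k) = 0²*(k + (k + 1)*(k - 5)) = 0*(k + (1 + k)*(-5 + k)) = 0)
1358*G(Y(D(-5, 6), 5)) = 1358*0 = 0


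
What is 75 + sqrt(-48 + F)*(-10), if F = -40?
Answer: 75 - 20*I*sqrt(22) ≈ 75.0 - 93.808*I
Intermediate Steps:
75 + sqrt(-48 + F)*(-10) = 75 + sqrt(-48 - 40)*(-10) = 75 + sqrt(-88)*(-10) = 75 + (2*I*sqrt(22))*(-10) = 75 - 20*I*sqrt(22)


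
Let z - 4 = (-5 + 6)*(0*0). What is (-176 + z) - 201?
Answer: -373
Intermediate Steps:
z = 4 (z = 4 + (-5 + 6)*(0*0) = 4 + 1*0 = 4 + 0 = 4)
(-176 + z) - 201 = (-176 + 4) - 201 = -172 - 201 = -373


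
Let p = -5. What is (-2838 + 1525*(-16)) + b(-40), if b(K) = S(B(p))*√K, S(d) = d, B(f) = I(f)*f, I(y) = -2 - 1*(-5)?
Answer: -27238 - 30*I*√10 ≈ -27238.0 - 94.868*I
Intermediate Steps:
I(y) = 3 (I(y) = -2 + 5 = 3)
B(f) = 3*f
b(K) = -15*√K (b(K) = (3*(-5))*√K = -15*√K)
(-2838 + 1525*(-16)) + b(-40) = (-2838 + 1525*(-16)) - 30*I*√10 = (-2838 - 24400) - 30*I*√10 = -27238 - 30*I*√10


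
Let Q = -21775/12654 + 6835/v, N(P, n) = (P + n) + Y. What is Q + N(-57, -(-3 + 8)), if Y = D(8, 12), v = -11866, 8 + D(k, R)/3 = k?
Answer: -2413579702/37538091 ≈ -64.297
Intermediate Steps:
D(k, R) = -24 + 3*k
Y = 0 (Y = -24 + 3*8 = -24 + 24 = 0)
N(P, n) = P + n (N(P, n) = (P + n) + 0 = P + n)
Q = -86218060/37538091 (Q = -21775/12654 + 6835/(-11866) = -21775*1/12654 + 6835*(-1/11866) = -21775/12654 - 6835/11866 = -86218060/37538091 ≈ -2.2968)
Q + N(-57, -(-3 + 8)) = -86218060/37538091 + (-57 - (-3 + 8)) = -86218060/37538091 + (-57 - 1*5) = -86218060/37538091 + (-57 - 5) = -86218060/37538091 - 62 = -2413579702/37538091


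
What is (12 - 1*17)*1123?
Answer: -5615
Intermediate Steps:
(12 - 1*17)*1123 = (12 - 17)*1123 = -5*1123 = -5615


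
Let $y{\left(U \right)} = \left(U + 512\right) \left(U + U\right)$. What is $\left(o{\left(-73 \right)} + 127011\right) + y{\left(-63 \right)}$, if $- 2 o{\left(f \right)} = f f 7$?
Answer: $\frac{103571}{2} \approx 51786.0$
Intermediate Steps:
$y{\left(U \right)} = 2 U \left(512 + U\right)$ ($y{\left(U \right)} = \left(512 + U\right) 2 U = 2 U \left(512 + U\right)$)
$o{\left(f \right)} = - \frac{7 f^{2}}{2}$ ($o{\left(f \right)} = - \frac{f f 7}{2} = - \frac{f^{2} \cdot 7}{2} = - \frac{7 f^{2}}{2}$)
$\left(o{\left(-73 \right)} + 127011\right) + y{\left(-63 \right)} = \left(- \frac{7 \left(-73\right)^{2}}{2} + 127011\right) + 2 \left(-63\right) \left(512 - 63\right) = \left(\left(- \frac{7}{2}\right) 5329 + 127011\right) + 2 \left(-63\right) 449 = \left(- \frac{37303}{2} + 127011\right) - 56574 = \frac{216719}{2} - 56574 = \frac{103571}{2}$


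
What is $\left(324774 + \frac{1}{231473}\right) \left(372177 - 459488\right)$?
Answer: $- \frac{6563727717125033}{231473} \approx -2.8356 \cdot 10^{10}$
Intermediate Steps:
$\left(324774 + \frac{1}{231473}\right) \left(372177 - 459488\right) = \left(324774 + \frac{1}{231473}\right) \left(-87311\right) = \frac{75176412103}{231473} \left(-87311\right) = - \frac{6563727717125033}{231473}$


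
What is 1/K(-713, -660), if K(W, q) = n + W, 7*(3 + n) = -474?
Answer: -7/5486 ≈ -0.0012760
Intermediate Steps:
n = -495/7 (n = -3 + (1/7)*(-474) = -3 - 474/7 = -495/7 ≈ -70.714)
K(W, q) = -495/7 + W
1/K(-713, -660) = 1/(-495/7 - 713) = 1/(-5486/7) = -7/5486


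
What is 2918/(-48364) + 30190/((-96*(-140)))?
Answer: 35522281/16250304 ≈ 2.1859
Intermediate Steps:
2918/(-48364) + 30190/((-96*(-140))) = 2918*(-1/48364) + 30190/13440 = -1459/24182 + 30190*(1/13440) = -1459/24182 + 3019/1344 = 35522281/16250304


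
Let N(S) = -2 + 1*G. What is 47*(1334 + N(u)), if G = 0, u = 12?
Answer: 62604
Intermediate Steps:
N(S) = -2 (N(S) = -2 + 1*0 = -2 + 0 = -2)
47*(1334 + N(u)) = 47*(1334 - 2) = 47*1332 = 62604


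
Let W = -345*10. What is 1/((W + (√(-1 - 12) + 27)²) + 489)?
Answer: -I/(54*√13 + 2245*I) ≈ -0.00044211 - 3.8342e-5*I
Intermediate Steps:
W = -3450
1/((W + (√(-1 - 12) + 27)²) + 489) = 1/((-3450 + (√(-1 - 12) + 27)²) + 489) = 1/((-3450 + (√(-13) + 27)²) + 489) = 1/((-3450 + (I*√13 + 27)²) + 489) = 1/((-3450 + (27 + I*√13)²) + 489) = 1/(-2961 + (27 + I*√13)²)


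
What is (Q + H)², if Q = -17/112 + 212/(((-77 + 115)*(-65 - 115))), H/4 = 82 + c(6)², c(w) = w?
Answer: 2041342369601089/9169977600 ≈ 2.2261e+5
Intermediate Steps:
H = 472 (H = 4*(82 + 6²) = 4*(82 + 36) = 4*118 = 472)
Q = -17503/95760 (Q = -17*1/112 + 212/((38*(-180))) = -17/112 + 212/(-6840) = -17/112 + 212*(-1/6840) = -17/112 - 53/1710 = -17503/95760 ≈ -0.18278)
(Q + H)² = (-17503/95760 + 472)² = (45181217/95760)² = 2041342369601089/9169977600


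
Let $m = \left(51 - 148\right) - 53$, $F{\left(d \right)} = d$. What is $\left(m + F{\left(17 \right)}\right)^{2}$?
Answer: $17689$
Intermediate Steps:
$m = -150$ ($m = -97 - 53 = -150$)
$\left(m + F{\left(17 \right)}\right)^{2} = \left(-150 + 17\right)^{2} = \left(-133\right)^{2} = 17689$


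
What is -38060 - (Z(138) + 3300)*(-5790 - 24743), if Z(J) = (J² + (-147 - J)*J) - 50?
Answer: -520198248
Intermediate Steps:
Z(J) = -50 + J² + J*(-147 - J) (Z(J) = (J² + J*(-147 - J)) - 50 = -50 + J² + J*(-147 - J))
-38060 - (Z(138) + 3300)*(-5790 - 24743) = -38060 - ((-50 - 147*138) + 3300)*(-5790 - 24743) = -38060 - ((-50 - 20286) + 3300)*(-30533) = -38060 - (-20336 + 3300)*(-30533) = -38060 - (-17036)*(-30533) = -38060 - 1*520160188 = -38060 - 520160188 = -520198248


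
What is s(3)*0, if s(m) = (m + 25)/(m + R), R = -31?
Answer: 0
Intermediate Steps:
s(m) = (25 + m)/(-31 + m) (s(m) = (m + 25)/(m - 31) = (25 + m)/(-31 + m))
s(3)*0 = ((25 + 3)/(-31 + 3))*0 = (28/(-28))*0 = -1/28*28*0 = -1*0 = 0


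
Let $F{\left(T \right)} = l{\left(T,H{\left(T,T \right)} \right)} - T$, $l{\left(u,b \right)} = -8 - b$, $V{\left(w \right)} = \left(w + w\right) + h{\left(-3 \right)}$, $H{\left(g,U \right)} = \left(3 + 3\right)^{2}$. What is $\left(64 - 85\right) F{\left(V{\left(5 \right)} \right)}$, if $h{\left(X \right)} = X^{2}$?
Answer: $1323$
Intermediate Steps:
$H{\left(g,U \right)} = 36$ ($H{\left(g,U \right)} = 6^{2} = 36$)
$V{\left(w \right)} = 9 + 2 w$ ($V{\left(w \right)} = \left(w + w\right) + \left(-3\right)^{2} = 2 w + 9 = 9 + 2 w$)
$F{\left(T \right)} = -44 - T$ ($F{\left(T \right)} = \left(-8 - 36\right) - T = -44 - T$)
$\left(64 - 85\right) F{\left(V{\left(5 \right)} \right)} = \left(64 - 85\right) \left(-44 - \left(9 + 2 \cdot 5\right)\right) = - 21 \left(-44 - \left(9 + 10\right)\right) = - 21 \left(-44 - 19\right) = \left(-21\right) \left(-63\right) = 1323$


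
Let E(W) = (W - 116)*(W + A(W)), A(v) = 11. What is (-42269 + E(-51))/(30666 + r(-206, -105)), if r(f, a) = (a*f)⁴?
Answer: -11863/72963359625880222 ≈ -1.6259e-13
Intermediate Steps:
r(f, a) = a⁴*f⁴
E(W) = (-116 + W)*(11 + W) (E(W) = (W - 116)*(W + 11) = (-116 + W)*(11 + W))
(-42269 + E(-51))/(30666 + r(-206, -105)) = (-42269 + (-1276 + (-51)² - 105*(-51)))/(30666 + (-105)⁴*(-206)⁴) = (-42269 + (-1276 + 2601 + 5355))/(30666 + 121550625*1800814096) = (-42269 + 6680)/(30666 + 218890078877610000) = -35589/218890078877640666 = -35589*1/218890078877640666 = -11863/72963359625880222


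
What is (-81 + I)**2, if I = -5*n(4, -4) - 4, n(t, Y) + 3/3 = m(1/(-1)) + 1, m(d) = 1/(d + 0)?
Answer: 6400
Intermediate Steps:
m(d) = 1/d
n(t, Y) = -1 (n(t, Y) = -1 + (1/(1/(-1)) + 1) = -1 + (1/(1*(-1)) + 1) = -1 + (1/(-1) + 1) = -1 + (-1 + 1) = -1 + 0 = -1)
I = 1 (I = -5*(-1) - 4 = 5 - 4 = 1)
(-81 + I)**2 = (-81 + 1)**2 = (-80)**2 = 6400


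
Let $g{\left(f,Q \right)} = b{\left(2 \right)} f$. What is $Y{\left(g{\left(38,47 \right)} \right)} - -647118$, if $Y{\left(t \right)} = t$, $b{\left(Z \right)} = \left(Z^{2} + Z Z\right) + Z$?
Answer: $647498$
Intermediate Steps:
$b{\left(Z \right)} = Z + 2 Z^{2}$ ($b{\left(Z \right)} = \left(Z^{2} + Z^{2}\right) + Z = 2 Z^{2} + Z = Z + 2 Z^{2}$)
$g{\left(f,Q \right)} = 10 f$ ($g{\left(f,Q \right)} = 2 \left(1 + 2 \cdot 2\right) f = 2 \left(1 + 4\right) f = 2 \cdot 5 f = 10 f$)
$Y{\left(g{\left(38,47 \right)} \right)} - -647118 = 10 \cdot 38 - -647118 = 380 + 647118 = 647498$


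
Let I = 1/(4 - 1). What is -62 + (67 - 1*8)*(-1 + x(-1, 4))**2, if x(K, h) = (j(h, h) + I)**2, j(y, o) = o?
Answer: 1505378/81 ≈ 18585.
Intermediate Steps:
I = 1/3 ≈ 0.33333
x(K, h) = (1/3 + h)**2 (x(K, h) = (h + 1/3)**2 = (1/3 + h)**2)
-62 + (67 - 1*8)*(-1 + x(-1, 4))**2 = -62 + (67 - 1*8)*(-1 + (1 + 3*4)**2/9)**2 = -62 + (67 - 8)*(-1 + (1 + 12)**2/9)**2 = -62 + 59*(-1 + (1/9)*13**2)**2 = -62 + 59*(-1 + (1/9)*169)**2 = -62 + 59*(-1 + 169/9)**2 = -62 + 59*(160/9)**2 = -62 + 59*(25600/81) = -62 + 1510400/81 = 1505378/81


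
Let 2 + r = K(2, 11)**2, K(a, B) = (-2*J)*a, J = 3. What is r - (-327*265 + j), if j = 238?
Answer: 86559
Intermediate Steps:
K(a, B) = -6*a (K(a, B) = (-2*3)*a = -6*a)
r = 142 (r = -2 + (-6*2)**2 = -2 + (-12)**2 = -2 + 144 = 142)
r - (-327*265 + j) = 142 - (-327*265 + 238) = 142 - (-86655 + 238) = 142 - 1*(-86417) = 142 + 86417 = 86559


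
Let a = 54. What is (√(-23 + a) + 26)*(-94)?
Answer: -2444 - 94*√31 ≈ -2967.4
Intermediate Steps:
(√(-23 + a) + 26)*(-94) = (√(-23 + 54) + 26)*(-94) = (√31 + 26)*(-94) = (26 + √31)*(-94) = -2444 - 94*√31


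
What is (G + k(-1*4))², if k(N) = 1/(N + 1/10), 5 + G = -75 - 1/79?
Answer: 61161741481/9492561 ≈ 6443.1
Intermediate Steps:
G = -6321/79 (G = -5 + (-75 - 1/79) = -5 - 5926/79 = -6321/79 ≈ -80.013)
k(N) = 1/(⅒ + N) (k(N) = 1/(N + ⅒) = 1/(⅒ + N))
(G + k(-1*4))² = (-6321/79 + 10/(1 + 10*(-1*4)))² = (-6321/79 + 10/(1 + 10*(-4)))² = (-6321/79 + 10/(1 - 40))² = (-6321/79 + 10/(-39))² = (-6321/79 + 10*(-1/39))² = (-6321/79 - 10/39)² = (-247309/3081)² = 61161741481/9492561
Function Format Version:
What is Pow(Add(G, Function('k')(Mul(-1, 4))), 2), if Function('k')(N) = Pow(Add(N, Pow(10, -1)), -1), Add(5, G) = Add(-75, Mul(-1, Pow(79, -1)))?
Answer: Rational(61161741481, 9492561) ≈ 6443.1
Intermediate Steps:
G = Rational(-6321, 79) (G = Add(-5, Add(-75, Mul(-1, Pow(79, -1)))) = Add(-5, Add(-75, Mul(-1, Rational(1, 79)))) = Add(-5, Add(-75, Rational(-1, 79))) = Add(-5, Rational(-5926, 79)) = Rational(-6321, 79) ≈ -80.013)
Function('k')(N) = Pow(Add(Rational(1, 10), N), -1) (Function('k')(N) = Pow(Add(N, Rational(1, 10)), -1) = Pow(Add(Rational(1, 10), N), -1))
Pow(Add(G, Function('k')(Mul(-1, 4))), 2) = Pow(Add(Rational(-6321, 79), Mul(10, Pow(Add(1, Mul(10, Mul(-1, 4))), -1))), 2) = Pow(Add(Rational(-6321, 79), Mul(10, Pow(Add(1, Mul(10, -4)), -1))), 2) = Pow(Add(Rational(-6321, 79), Mul(10, Pow(Add(1, -40), -1))), 2) = Pow(Add(Rational(-6321, 79), Mul(10, Pow(-39, -1))), 2) = Pow(Add(Rational(-6321, 79), Mul(10, Rational(-1, 39))), 2) = Pow(Add(Rational(-6321, 79), Rational(-10, 39)), 2) = Pow(Rational(-247309, 3081), 2) = Rational(61161741481, 9492561)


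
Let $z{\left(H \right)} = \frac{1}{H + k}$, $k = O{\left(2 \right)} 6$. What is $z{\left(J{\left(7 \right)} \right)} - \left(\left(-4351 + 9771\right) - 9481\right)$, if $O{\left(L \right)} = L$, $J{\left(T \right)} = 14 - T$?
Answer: $\frac{77160}{19} \approx 4061.1$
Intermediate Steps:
$k = 12$ ($k = 2 \cdot 6 = 12$)
$z{\left(H \right)} = \frac{1}{12 + H}$ ($z{\left(H \right)} = \frac{1}{H + 12} = \frac{1}{12 + H}$)
$z{\left(J{\left(7 \right)} \right)} - \left(\left(-4351 + 9771\right) - 9481\right) = \frac{1}{12 + \left(14 - 7\right)} - \left(\left(-4351 + 9771\right) - 9481\right) = \frac{1}{12 + \left(14 - 7\right)} - \left(5420 - 9481\right) = \frac{1}{12 + 7} - -4061 = \frac{1}{19} + 4061 = \frac{77160}{19}$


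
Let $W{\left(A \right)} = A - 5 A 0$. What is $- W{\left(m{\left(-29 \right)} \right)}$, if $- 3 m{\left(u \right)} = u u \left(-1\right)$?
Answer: $- \frac{841}{3} \approx -280.33$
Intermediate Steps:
$m{\left(u \right)} = \frac{u^{2}}{3}$ ($m{\left(u \right)} = - \frac{u u \left(-1\right)}{3} = - \frac{u^{2} \left(-1\right)}{3} = - \frac{\left(-1\right) u^{2}}{3} = \frac{u^{2}}{3}$)
$W{\left(A \right)} = A$ ($W{\left(A \right)} = A - 0 = A + 0 = A$)
$- W{\left(m{\left(-29 \right)} \right)} = - \frac{\left(-29\right)^{2}}{3} = - \frac{841}{3}$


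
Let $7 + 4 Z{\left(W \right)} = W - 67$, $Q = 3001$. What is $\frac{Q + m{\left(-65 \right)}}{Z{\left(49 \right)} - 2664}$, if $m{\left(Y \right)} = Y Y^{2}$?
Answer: $\frac{1086496}{10681} \approx 101.72$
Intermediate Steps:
$m{\left(Y \right)} = Y^{3}$
$Z{\left(W \right)} = - \frac{37}{2} + \frac{W}{4}$ ($Z{\left(W \right)} = - \frac{7}{4} + \frac{W - 67}{4} = - \frac{7}{4} + \frac{-67 + W}{4} = - \frac{7}{4} + \left(- \frac{67}{4} + \frac{W}{4}\right) = - \frac{37}{2} + \frac{W}{4}$)
$\frac{Q + m{\left(-65 \right)}}{Z{\left(49 \right)} - 2664} = \frac{3001 + \left(-65\right)^{3}}{\left(- \frac{37}{2} + \frac{1}{4} \cdot 49\right) - 2664} = \frac{3001 - 274625}{\left(- \frac{37}{2} + \frac{49}{4}\right) - 2664} = - \frac{271624}{- \frac{25}{4} - 2664} = - \frac{271624}{- \frac{10681}{4}} = \left(-271624\right) \left(- \frac{4}{10681}\right) = \frac{1086496}{10681}$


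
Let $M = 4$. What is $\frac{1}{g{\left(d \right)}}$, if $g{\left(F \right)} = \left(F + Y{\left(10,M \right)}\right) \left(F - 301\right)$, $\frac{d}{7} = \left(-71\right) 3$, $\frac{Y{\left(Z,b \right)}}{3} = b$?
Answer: $\frac{1}{2650368} \approx 3.7731 \cdot 10^{-7}$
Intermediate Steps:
$Y{\left(Z,b \right)} = 3 b$
$d = -1491$ ($d = 7 \left(\left(-71\right) 3\right) = 7 \left(-213\right) = -1491$)
$g{\left(F \right)} = \left(-301 + F\right) \left(12 + F\right)$ ($g{\left(F \right)} = \left(F + 3 \cdot 4\right) \left(F - 301\right) = \left(F + 12\right) \left(-301 + F\right) = \left(12 + F\right) \left(-301 + F\right) = \left(-301 + F\right) \left(12 + F\right)$)
$\frac{1}{g{\left(d \right)}} = \frac{1}{-3612 + \left(-1491\right)^{2} - -430899} = \frac{1}{-3612 + 2223081 + 430899} = \frac{1}{2650368}$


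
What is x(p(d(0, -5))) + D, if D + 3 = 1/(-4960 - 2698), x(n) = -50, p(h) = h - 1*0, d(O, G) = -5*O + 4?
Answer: -405875/7658 ≈ -53.000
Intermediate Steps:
d(O, G) = 4 - 5*O
p(h) = h (p(h) = h + 0 = h)
D = -22975/7658 (D = -3 + 1/(-4960 - 2698) = -3 + 1/(-7658) = -3 - 1/7658 = -22975/7658 ≈ -3.0001)
x(p(d(0, -5))) + D = -50 - 22975/7658 = -405875/7658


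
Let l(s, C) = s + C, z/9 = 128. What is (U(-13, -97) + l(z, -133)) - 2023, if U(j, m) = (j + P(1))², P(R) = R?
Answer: -860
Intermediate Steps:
z = 1152 (z = 9*128 = 1152)
l(s, C) = C + s
U(j, m) = (1 + j)² (U(j, m) = (j + 1)² = (1 + j)²)
(U(-13, -97) + l(z, -133)) - 2023 = ((1 - 13)² + (-133 + 1152)) - 2023 = ((-12)² + 1019) - 2023 = (144 + 1019) - 2023 = 1163 - 2023 = -860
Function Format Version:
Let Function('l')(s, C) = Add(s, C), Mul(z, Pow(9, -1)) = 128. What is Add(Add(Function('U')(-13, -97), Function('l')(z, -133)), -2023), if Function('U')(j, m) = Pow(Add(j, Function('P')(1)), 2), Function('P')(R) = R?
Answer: -860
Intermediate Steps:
z = 1152 (z = Mul(9, 128) = 1152)
Function('l')(s, C) = Add(C, s)
Function('U')(j, m) = Pow(Add(1, j), 2) (Function('U')(j, m) = Pow(Add(j, 1), 2) = Pow(Add(1, j), 2))
Add(Add(Function('U')(-13, -97), Function('l')(z, -133)), -2023) = Add(Add(Pow(Add(1, -13), 2), Add(-133, 1152)), -2023) = Add(Add(Pow(-12, 2), 1019), -2023) = Add(Add(144, 1019), -2023) = Add(1163, -2023) = -860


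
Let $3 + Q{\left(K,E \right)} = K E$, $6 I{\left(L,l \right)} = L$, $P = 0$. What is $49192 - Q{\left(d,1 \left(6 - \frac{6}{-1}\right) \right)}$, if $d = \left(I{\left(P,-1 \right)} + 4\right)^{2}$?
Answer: $49003$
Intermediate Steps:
$I{\left(L,l \right)} = \frac{L}{6}$
$d = 16$ ($d = \left(\frac{1}{6} \cdot 0 + 4\right)^{2} = \left(0 + 4\right)^{2} = 4^{2} = 16$)
$Q{\left(K,E \right)} = -3 + E K$ ($Q{\left(K,E \right)} = -3 + K E = -3 + E K$)
$49192 - Q{\left(d,1 \left(6 - \frac{6}{-1}\right) \right)} = 49192 - \left(-3 + 1 \left(6 - \frac{6}{-1}\right) 16\right) = 49192 - \left(-3 + 1 \left(6 - -6\right) 16\right) = 49192 - \left(-3 + 1 \left(6 + 6\right) 16\right) = 49192 - \left(-3 + 1 \cdot 12 \cdot 16\right) = 49192 - \left(-3 + 12 \cdot 16\right) = 49192 - \left(-3 + 192\right) = 49192 - 189 = 49003$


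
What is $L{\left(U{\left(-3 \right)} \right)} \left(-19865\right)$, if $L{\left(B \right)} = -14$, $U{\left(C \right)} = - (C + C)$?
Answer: $278110$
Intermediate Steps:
$U{\left(C \right)} = - 2 C$
$L{\left(U{\left(-3 \right)} \right)} \left(-19865\right) = \left(-14\right) \left(-19865\right) = 278110$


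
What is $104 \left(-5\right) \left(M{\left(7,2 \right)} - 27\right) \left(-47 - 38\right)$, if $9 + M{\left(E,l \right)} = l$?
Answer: $-1502800$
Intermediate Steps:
$M{\left(E,l \right)} = -9 + l$
$104 \left(-5\right) \left(M{\left(7,2 \right)} - 27\right) \left(-47 - 38\right) = 104 \left(-5\right) \left(\left(-9 + 2\right) - 27\right) \left(-47 - 38\right) = - 520 \left(-7 - 27\right) \left(-85\right) = - 520 \left(\left(-34\right) \left(-85\right)\right) = \left(-520\right) 2890 = -1502800$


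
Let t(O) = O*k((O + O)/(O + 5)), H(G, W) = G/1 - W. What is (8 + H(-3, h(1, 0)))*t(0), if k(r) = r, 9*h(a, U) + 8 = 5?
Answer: 0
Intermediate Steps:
h(a, U) = -⅓ (h(a, U) = -8/9 + (⅑)*5 = -8/9 + 5/9 = -⅓)
H(G, W) = G - W (H(G, W) = G*1 - W = G - W)
t(O) = 2*O²/(5 + O) (t(O) = O*((O + O)/(O + 5)) = O*((2*O)/(5 + O)) = O*(2*O/(5 + O)) = 2*O²/(5 + O))
(8 + H(-3, h(1, 0)))*t(0) = (8 + (-3 - 1*(-⅓)))*(2*0²/(5 + 0)) = (8 + (-3 + ⅓))*(2*0/5) = (8 - 8/3)*(2*0*(⅕)) = (16/3)*0 = 0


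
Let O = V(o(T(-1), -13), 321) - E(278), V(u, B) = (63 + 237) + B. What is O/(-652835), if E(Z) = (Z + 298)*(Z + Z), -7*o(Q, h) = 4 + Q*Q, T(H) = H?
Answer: 63927/130567 ≈ 0.48961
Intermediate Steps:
o(Q, h) = -4/7 - Q²/7 (o(Q, h) = -(4 + Q*Q)/7 = -(4 + Q²)/7 = -4/7 - Q²/7)
V(u, B) = 300 + B
E(Z) = 2*Z*(298 + Z) (E(Z) = (298 + Z)*(2*Z) = 2*Z*(298 + Z))
O = -319635 (O = (300 + 321) - 2*278*(298 + 278) = 621 - 2*278*576 = 621 - 1*320256 = 621 - 320256 = -319635)
O/(-652835) = -319635/(-652835) = -319635*(-1/652835) = 63927/130567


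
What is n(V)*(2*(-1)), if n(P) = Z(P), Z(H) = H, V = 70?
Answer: -140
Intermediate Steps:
n(P) = P
n(V)*(2*(-1)) = 70*(2*(-1)) = 70*(-2) = -140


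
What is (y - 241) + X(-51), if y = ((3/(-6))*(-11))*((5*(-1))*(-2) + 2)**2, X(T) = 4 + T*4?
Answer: 351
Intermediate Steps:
X(T) = 4 + 4*T
y = 792 (y = ((3*(-1/6))*(-11))*(-5*(-2) + 2)**2 = (-1/2*(-11))*(10 + 2)**2 = (11/2)*12**2 = (11/2)*144 = 792)
(y - 241) + X(-51) = (792 - 241) + (4 + 4*(-51)) = 551 + (4 - 204) = 551 - 200 = 351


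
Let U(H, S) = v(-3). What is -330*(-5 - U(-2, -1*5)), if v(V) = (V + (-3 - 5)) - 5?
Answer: -3630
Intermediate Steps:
v(V) = -13 + V (v(V) = (V - 8) - 5 = (-8 + V) - 5 = -13 + V)
U(H, S) = -16 (U(H, S) = -13 - 3 = -16)
-330*(-5 - U(-2, -1*5)) = -330*(-5 - 1*(-16)) = -330*(-5 + 16) = -330*11 = -3630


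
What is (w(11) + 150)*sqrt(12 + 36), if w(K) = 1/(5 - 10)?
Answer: 2996*sqrt(3)/5 ≈ 1037.8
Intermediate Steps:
w(K) = -1/5 (w(K) = 1/(-5) = -1/5)
(w(11) + 150)*sqrt(12 + 36) = (-1/5 + 150)*sqrt(12 + 36) = 749*sqrt(48)/5 = 749*(4*sqrt(3))/5 = 2996*sqrt(3)/5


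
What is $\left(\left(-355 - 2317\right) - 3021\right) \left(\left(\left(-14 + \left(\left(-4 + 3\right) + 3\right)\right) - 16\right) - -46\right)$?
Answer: $-102474$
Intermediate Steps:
$\left(\left(-355 - 2317\right) - 3021\right) \left(\left(\left(-14 + \left(\left(-4 + 3\right) + 3\right)\right) - 16\right) - -46\right) = \left(-2672 - 3021\right) \left(\left(\left(-14 + \left(-1 + 3\right)\right) - 16\right) + 46\right) = - 5693 \left(\left(\left(-14 + 2\right) - 16\right) + 46\right) = - 5693 \left(\left(-12 - 16\right) + 46\right) = - 5693 \left(-28 + 46\right) = \left(-5693\right) 18 = -102474$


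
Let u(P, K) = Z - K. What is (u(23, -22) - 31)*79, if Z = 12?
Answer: 237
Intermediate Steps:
u(P, K) = 12 - K
(u(23, -22) - 31)*79 = ((12 - 1*(-22)) - 31)*79 = ((12 + 22) - 31)*79 = (34 - 31)*79 = 3*79 = 237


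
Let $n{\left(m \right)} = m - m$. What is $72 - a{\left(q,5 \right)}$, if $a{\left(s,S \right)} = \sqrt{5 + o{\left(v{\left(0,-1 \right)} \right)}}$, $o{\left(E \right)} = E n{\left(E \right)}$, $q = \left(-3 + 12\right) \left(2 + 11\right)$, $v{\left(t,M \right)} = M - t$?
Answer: $72 - \sqrt{5} \approx 69.764$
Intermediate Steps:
$n{\left(m \right)} = 0$
$q = 117$ ($q = 9 \cdot 13 = 117$)
$o{\left(E \right)} = 0$ ($o{\left(E \right)} = E 0 = 0$)
$a{\left(s,S \right)} = \sqrt{5}$ ($a{\left(s,S \right)} = \sqrt{5 + 0} = \sqrt{5}$)
$72 - a{\left(q,5 \right)} = 72 - \sqrt{5}$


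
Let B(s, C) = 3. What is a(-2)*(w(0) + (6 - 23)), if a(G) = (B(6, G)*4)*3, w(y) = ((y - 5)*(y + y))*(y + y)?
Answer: -612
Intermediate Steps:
w(y) = 4*y²*(-5 + y) (w(y) = ((-5 + y)*(2*y))*(2*y) = (2*y*(-5 + y))*(2*y) = 4*y²*(-5 + y))
a(G) = 36 (a(G) = (3*4)*3 = 12*3 = 36)
a(-2)*(w(0) + (6 - 23)) = 36*(4*0²*(-5 + 0) + (6 - 23)) = 36*(4*0*(-5) - 17) = 36*(0 - 17) = 36*(-17) = -612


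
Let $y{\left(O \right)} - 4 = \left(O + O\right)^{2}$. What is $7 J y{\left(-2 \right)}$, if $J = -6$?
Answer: $-840$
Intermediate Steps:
$y{\left(O \right)} = 4 + 4 O^{2}$ ($y{\left(O \right)} = 4 + \left(O + O\right)^{2} = 4 + \left(2 O\right)^{2} = 4 + 4 O^{2}$)
$7 J y{\left(-2 \right)} = 7 \left(-6\right) \left(4 + 4 \left(-2\right)^{2}\right) = - 42 \left(4 + 4 \cdot 4\right) = - 42 \left(4 + 16\right) = \left(-42\right) 20 = -840$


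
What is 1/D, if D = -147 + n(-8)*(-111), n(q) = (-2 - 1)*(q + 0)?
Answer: -1/2811 ≈ -0.00035575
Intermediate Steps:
n(q) = -3*q
D = -2811 (D = -147 - 3*(-8)*(-111) = -147 + 24*(-111) = -147 - 2664 = -2811)
1/D = 1/(-2811) = -1/2811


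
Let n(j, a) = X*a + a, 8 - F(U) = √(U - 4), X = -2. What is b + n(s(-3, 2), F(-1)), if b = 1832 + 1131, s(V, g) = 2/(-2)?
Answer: 2955 + I*√5 ≈ 2955.0 + 2.2361*I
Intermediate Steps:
F(U) = 8 - √(-4 + U) (F(U) = 8 - √(U - 4) = 8 - √(-4 + U))
s(V, g) = -1 (s(V, g) = 2*(-½) = -1)
n(j, a) = -a (n(j, a) = -2*a + a = -a)
b = 2963
b + n(s(-3, 2), F(-1)) = 2963 - (8 - √(-4 - 1)) = 2963 - (8 - √(-5)) = 2963 - (8 - I*√5) = 2963 + (-8 + I*√5) = 2955 + I*√5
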